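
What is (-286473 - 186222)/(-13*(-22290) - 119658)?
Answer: -157565/56704 ≈ -2.7787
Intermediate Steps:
(-286473 - 186222)/(-13*(-22290) - 119658) = -472695/(289770 - 119658) = -472695/170112 = -472695*1/170112 = -157565/56704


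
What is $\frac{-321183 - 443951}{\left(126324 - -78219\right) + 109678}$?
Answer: $- \frac{765134}{314221} \approx -2.435$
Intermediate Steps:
$\frac{-321183 - 443951}{\left(126324 - -78219\right) + 109678} = - \frac{765134}{\left(126324 + 78219\right) + 109678} = - \frac{765134}{204543 + 109678} = - \frac{765134}{314221}$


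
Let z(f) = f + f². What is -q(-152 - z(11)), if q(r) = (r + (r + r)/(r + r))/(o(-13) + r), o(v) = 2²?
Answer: -283/280 ≈ -1.0107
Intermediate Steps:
o(v) = 4
q(r) = (1 + r)/(4 + r) (q(r) = (r + (r + r)/(r + r))/(4 + r) = (r + (2*r)/((2*r)))/(4 + r) = (r + (2*r)*(1/(2*r)))/(4 + r) = (r + 1)/(4 + r) = (1 + r)/(4 + r))
-q(-152 - z(11)) = -(1 + (-152 - 11*(1 + 11)))/(4 + (-152 - 11*(1 + 11))) = -(1 + (-152 - 11*12))/(4 + (-152 - 11*12)) = -(1 + (-152 - 1*132))/(4 + (-152 - 1*132)) = -(1 + (-152 - 132))/(4 + (-152 - 132)) = -(1 - 284)/(4 - 284) = -(-283)/(-280) = -(-1)*(-283)/280 = -1*283/280 = -283/280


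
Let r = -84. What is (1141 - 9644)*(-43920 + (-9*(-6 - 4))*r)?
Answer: 437734440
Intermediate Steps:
(1141 - 9644)*(-43920 + (-9*(-6 - 4))*r) = (1141 - 9644)*(-43920 - 9*(-6 - 4)*(-84)) = -8503*(-43920 - 9*(-10)*(-84)) = -8503*(-43920 + 90*(-84)) = -8503*(-43920 - 7560) = -8503*(-51480) = 437734440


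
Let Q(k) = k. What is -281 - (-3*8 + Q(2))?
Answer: -259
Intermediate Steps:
-281 - (-3*8 + Q(2)) = -281 - (-3*8 + 2) = -281 - (-24 + 2) = -281 - 1*(-22) = -281 + 22 = -259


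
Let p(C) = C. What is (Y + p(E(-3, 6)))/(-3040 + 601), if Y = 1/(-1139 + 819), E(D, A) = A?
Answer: -1919/780480 ≈ -0.0024587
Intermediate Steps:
Y = -1/320 (Y = 1/(-320) = -1/320 ≈ -0.0031250)
(Y + p(E(-3, 6)))/(-3040 + 601) = (-1/320 + 6)/(-3040 + 601) = (1919/320)/(-2439) = (1919/320)*(-1/2439) = -1919/780480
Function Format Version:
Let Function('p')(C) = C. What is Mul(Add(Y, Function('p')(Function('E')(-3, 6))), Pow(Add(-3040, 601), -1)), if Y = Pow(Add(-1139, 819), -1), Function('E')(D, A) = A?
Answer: Rational(-1919, 780480) ≈ -0.0024587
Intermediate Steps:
Y = Rational(-1, 320) (Y = Pow(-320, -1) = Rational(-1, 320) ≈ -0.0031250)
Mul(Add(Y, Function('p')(Function('E')(-3, 6))), Pow(Add(-3040, 601), -1)) = Mul(Add(Rational(-1, 320), 6), Pow(Add(-3040, 601), -1)) = Mul(Rational(1919, 320), Pow(-2439, -1)) = Mul(Rational(1919, 320), Rational(-1, 2439)) = Rational(-1919, 780480)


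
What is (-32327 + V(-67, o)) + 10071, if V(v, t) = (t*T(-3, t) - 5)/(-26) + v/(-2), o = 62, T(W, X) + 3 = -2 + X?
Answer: -290657/13 ≈ -22358.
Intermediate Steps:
T(W, X) = -5 + X (T(W, X) = -3 + (-2 + X) = -5 + X)
V(v, t) = 5/26 - v/2 - t*(-5 + t)/26 (V(v, t) = (t*(-5 + t) - 5)/(-26) + v/(-2) = (-5 + t*(-5 + t))*(-1/26) + v*(-½) = (5/26 - t*(-5 + t)/26) - v/2 = 5/26 - v/2 - t*(-5 + t)/26)
(-32327 + V(-67, o)) + 10071 = (-32327 + (5/26 - ½*(-67) - 1/26*62*(-5 + 62))) + 10071 = (-32327 + (5/26 + 67/2 - 1/26*62*57)) + 10071 = (-32327 + (5/26 + 67/2 - 1767/13)) + 10071 = (-32327 - 1329/13) + 10071 = -421580/13 + 10071 = -290657/13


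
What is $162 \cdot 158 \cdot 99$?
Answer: $2534004$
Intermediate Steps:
$162 \cdot 158 \cdot 99 = 25596 \cdot 99 = 2534004$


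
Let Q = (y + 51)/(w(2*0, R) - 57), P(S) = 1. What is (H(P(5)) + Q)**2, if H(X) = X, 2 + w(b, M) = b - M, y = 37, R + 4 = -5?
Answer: 361/625 ≈ 0.57760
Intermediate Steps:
R = -9 (R = -4 - 5 = -9)
w(b, M) = -2 + b - M (w(b, M) = -2 + (b - M) = -2 + b - M)
Q = -44/25 (Q = (37 + 51)/((-2 + 2*0 - 1*(-9)) - 57) = 88/((-2 + 0 + 9) - 57) = 88/(7 - 57) = 88/(-50) = 88*(-1/50) = -44/25 ≈ -1.7600)
(H(P(5)) + Q)**2 = (1 - 44/25)**2 = (-19/25)**2 = 361/625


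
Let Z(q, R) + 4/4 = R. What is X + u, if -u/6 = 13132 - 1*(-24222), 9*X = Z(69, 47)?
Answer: -2017070/9 ≈ -2.2412e+5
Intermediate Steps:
Z(q, R) = -1 + R
X = 46/9 (X = (-1 + 47)/9 = (⅑)*46 = 46/9 ≈ 5.1111)
u = -224124 (u = -6*(13132 - 1*(-24222)) = -6*(13132 + 24222) = -6*37354 = -224124)
X + u = 46/9 - 224124 = -2017070/9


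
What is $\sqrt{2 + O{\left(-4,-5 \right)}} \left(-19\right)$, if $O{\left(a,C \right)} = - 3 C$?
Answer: $- 19 \sqrt{17} \approx -78.339$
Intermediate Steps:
$\sqrt{2 + O{\left(-4,-5 \right)}} \left(-19\right) = \sqrt{2 - -15} \left(-19\right) = \sqrt{2 + 15} \left(-19\right) = \sqrt{17} \left(-19\right) = - 19 \sqrt{17}$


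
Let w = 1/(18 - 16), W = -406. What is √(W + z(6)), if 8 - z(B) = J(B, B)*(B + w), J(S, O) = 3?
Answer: I*√1670/2 ≈ 20.433*I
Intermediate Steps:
w = ½ (w = 1/2 = ½ ≈ 0.50000)
z(B) = 13/2 - 3*B (z(B) = 8 - 3*(B + ½) = 8 - 3*(½ + B) = 8 - (3/2 + 3*B) = 8 + (-3/2 - 3*B) = 13/2 - 3*B)
√(W + z(6)) = √(-406 + (13/2 - 3*6)) = √(-406 + (13/2 - 18)) = √(-406 - 23/2) = √(-835/2) = I*√1670/2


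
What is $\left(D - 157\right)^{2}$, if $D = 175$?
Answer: $324$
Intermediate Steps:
$\left(D - 157\right)^{2} = \left(175 - 157\right)^{2} = 18^{2} = 324$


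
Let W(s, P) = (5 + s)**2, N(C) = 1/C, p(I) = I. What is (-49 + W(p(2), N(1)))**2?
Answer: 0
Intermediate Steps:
(-49 + W(p(2), N(1)))**2 = (-49 + (5 + 2)**2)**2 = (-49 + 7**2)**2 = (-49 + 49)**2 = 0**2 = 0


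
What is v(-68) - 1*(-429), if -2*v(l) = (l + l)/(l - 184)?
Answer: 27010/63 ≈ 428.73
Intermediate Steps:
v(l) = -l/(-184 + l) (v(l) = -(l + l)/(2*(l - 184)) = -2*l/(2*(-184 + l)) = -l/(-184 + l))
v(-68) - 1*(-429) = -1*(-68)/(-184 - 68) - 1*(-429) = -1*(-68)/(-252) + 429 = -1*(-68)*(-1/252) + 429 = -17/63 + 429 = 27010/63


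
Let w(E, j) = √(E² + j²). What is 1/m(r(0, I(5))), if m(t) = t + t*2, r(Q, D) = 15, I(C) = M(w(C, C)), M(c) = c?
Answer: 1/45 ≈ 0.022222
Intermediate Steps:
I(C) = √2*√(C²) (I(C) = √(C² + C²) = √(2*C²) = √2*√(C²))
m(t) = 3*t (m(t) = t + 2*t = 3*t)
1/m(r(0, I(5))) = 1/(3*15) = 1/45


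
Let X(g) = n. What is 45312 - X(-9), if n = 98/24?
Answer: 543695/12 ≈ 45308.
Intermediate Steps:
n = 49/12 (n = 98*(1/24) = 49/12 ≈ 4.0833)
X(g) = 49/12
45312 - X(-9) = 45312 - 1*49/12 = 45312 - 49/12 = 543695/12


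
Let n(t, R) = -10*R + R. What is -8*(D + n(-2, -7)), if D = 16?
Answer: -632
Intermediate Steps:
n(t, R) = -9*R
-8*(D + n(-2, -7)) = -8*(16 - 9*(-7)) = -8*(16 + 63) = -8*79 = -632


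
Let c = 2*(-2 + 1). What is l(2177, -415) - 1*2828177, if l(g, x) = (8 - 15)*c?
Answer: -2828163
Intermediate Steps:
c = -2 (c = 2*(-1) = -2)
l(g, x) = 14 (l(g, x) = (8 - 15)*(-2) = -7*(-2) = 14)
l(2177, -415) - 1*2828177 = 14 - 1*2828177 = 14 - 2828177 = -2828163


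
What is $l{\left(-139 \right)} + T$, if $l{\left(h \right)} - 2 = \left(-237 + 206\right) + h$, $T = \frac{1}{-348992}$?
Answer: $- \frac{58630657}{348992} \approx -168.0$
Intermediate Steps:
$T = - \frac{1}{348992} \approx -2.8654 \cdot 10^{-6}$
$l{\left(h \right)} = -29 + h$ ($l{\left(h \right)} = 2 + \left(\left(-237 + 206\right) + h\right) = 2 + \left(-31 + h\right) = -29 + h$)
$l{\left(-139 \right)} + T = \left(-29 - 139\right) - \frac{1}{348992} = -168 - \frac{1}{348992} = - \frac{58630657}{348992}$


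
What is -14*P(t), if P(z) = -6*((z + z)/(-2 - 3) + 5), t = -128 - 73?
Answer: 35868/5 ≈ 7173.6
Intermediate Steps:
t = -201
P(z) = -30 + 12*z/5 (P(z) = -6*((2*z)/(-5) + 5) = -6*((2*z)*(-⅕) + 5) = -6*(-2*z/5 + 5) = -6*(5 - 2*z/5) = -30 + 12*z/5)
-14*P(t) = -14*(-30 + (12/5)*(-201)) = -14*(-30 - 2412/5) = -14*(-2562/5) = 35868/5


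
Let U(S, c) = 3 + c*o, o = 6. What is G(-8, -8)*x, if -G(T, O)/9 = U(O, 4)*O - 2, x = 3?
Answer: 5886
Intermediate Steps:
U(S, c) = 3 + 6*c (U(S, c) = 3 + c*6 = 3 + 6*c)
G(T, O) = 18 - 243*O (G(T, O) = -9*((3 + 6*4)*O - 2) = -9*((3 + 24)*O - 2) = -9*(27*O - 2) = -9*(-2 + 27*O) = 18 - 243*O)
G(-8, -8)*x = (18 - 243*(-8))*3 = (18 + 1944)*3 = 1962*3 = 5886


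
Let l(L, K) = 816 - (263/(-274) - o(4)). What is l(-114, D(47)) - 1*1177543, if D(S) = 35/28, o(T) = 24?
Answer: -322416359/274 ≈ -1.1767e+6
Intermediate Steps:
D(S) = 5/4 (D(S) = 35*(1/28) = 5/4)
l(L, K) = 230423/274 (l(L, K) = 816 - (263/(-274) - 1*24) = 816 - (263*(-1/274) - 24) = 816 - (-263/274 - 24) = 816 - 1*(-6839/274) = 816 + 6839/274 = 230423/274)
l(-114, D(47)) - 1*1177543 = 230423/274 - 1*1177543 = 230423/274 - 1177543 = -322416359/274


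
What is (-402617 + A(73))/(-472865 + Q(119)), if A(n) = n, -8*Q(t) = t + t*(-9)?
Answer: 201272/236373 ≈ 0.85150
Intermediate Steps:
Q(t) = t (Q(t) = -(t + t*(-9))/8 = -(t - 9*t)/8 = -(-1)*t = t)
(-402617 + A(73))/(-472865 + Q(119)) = (-402617 + 73)/(-472865 + 119) = -402544/(-472746) = -402544*(-1/472746) = 201272/236373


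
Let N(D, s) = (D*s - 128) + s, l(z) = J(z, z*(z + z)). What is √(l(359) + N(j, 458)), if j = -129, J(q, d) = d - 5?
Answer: √199005 ≈ 446.10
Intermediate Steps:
J(q, d) = -5 + d
l(z) = -5 + 2*z² (l(z) = -5 + z*(z + z) = -5 + z*(2*z) = -5 + 2*z²)
N(D, s) = -128 + s + D*s (N(D, s) = (-128 + D*s) + s = -128 + s + D*s)
√(l(359) + N(j, 458)) = √((-5 + 2*359²) + (-128 + 458 - 129*458)) = √((-5 + 2*128881) + (-128 + 458 - 59082)) = √((-5 + 257762) - 58752) = √(257757 - 58752) = √199005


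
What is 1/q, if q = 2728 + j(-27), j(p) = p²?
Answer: 1/3457 ≈ 0.00028927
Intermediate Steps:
q = 3457 (q = 2728 + (-27)² = 2728 + 729 = 3457)
1/q = 1/3457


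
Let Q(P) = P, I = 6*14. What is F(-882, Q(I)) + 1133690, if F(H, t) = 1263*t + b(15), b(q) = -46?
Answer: 1239736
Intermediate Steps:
I = 84
F(H, t) = -46 + 1263*t (F(H, t) = 1263*t - 46 = -46 + 1263*t)
F(-882, Q(I)) + 1133690 = (-46 + 1263*84) + 1133690 = (-46 + 106092) + 1133690 = 106046 + 1133690 = 1239736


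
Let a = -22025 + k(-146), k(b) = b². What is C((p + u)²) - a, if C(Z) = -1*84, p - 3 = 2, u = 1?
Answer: 625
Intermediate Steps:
p = 5 (p = 3 + 2 = 5)
C(Z) = -84
a = -709 (a = -22025 + (-146)² = -22025 + 21316 = -709)
C((p + u)²) - a = -84 - 1*(-709) = -84 + 709 = 625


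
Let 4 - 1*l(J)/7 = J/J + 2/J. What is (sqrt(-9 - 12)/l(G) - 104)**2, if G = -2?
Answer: (2912 - I*sqrt(21))**2/784 ≈ 10816.0 - 34.042*I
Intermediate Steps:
l(J) = 21 - 14/J (l(J) = 28 - 7*(J/J + 2/J) = 28 - 7*(1 + 2/J) = 28 + (-7 - 14/J) = 21 - 14/J)
(sqrt(-9 - 12)/l(G) - 104)**2 = (sqrt(-9 - 12)/(21 - 14/(-2)) - 104)**2 = (sqrt(-21)/(21 - 14*(-1/2)) - 104)**2 = ((I*sqrt(21))/(21 + 7) - 104)**2 = ((I*sqrt(21))/28 - 104)**2 = ((I*sqrt(21))*(1/28) - 104)**2 = (I*sqrt(21)/28 - 104)**2 = (-104 + I*sqrt(21)/28)**2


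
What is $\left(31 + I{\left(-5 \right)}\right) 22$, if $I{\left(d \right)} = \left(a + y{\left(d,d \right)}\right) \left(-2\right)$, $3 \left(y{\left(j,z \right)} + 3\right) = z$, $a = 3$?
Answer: $\frac{2266}{3} \approx 755.33$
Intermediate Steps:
$y{\left(j,z \right)} = -3 + \frac{z}{3}$
$I{\left(d \right)} = - \frac{2 d}{3}$ ($I{\left(d \right)} = \left(3 + \left(-3 + \frac{d}{3}\right)\right) \left(-2\right) = \frac{d}{3} \left(-2\right) = - \frac{2 d}{3}$)
$\left(31 + I{\left(-5 \right)}\right) 22 = \left(31 - - \frac{10}{3}\right) 22 = \left(31 + \frac{10}{3}\right) 22 = \frac{103}{3} \cdot 22 = \frac{2266}{3}$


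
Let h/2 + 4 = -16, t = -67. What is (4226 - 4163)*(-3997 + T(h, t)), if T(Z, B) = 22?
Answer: -250425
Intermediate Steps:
h = -40 (h = -8 + 2*(-16) = -8 - 32 = -40)
(4226 - 4163)*(-3997 + T(h, t)) = (4226 - 4163)*(-3997 + 22) = 63*(-3975) = -250425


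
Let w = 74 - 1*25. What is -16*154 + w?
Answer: -2415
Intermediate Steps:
w = 49 (w = 74 - 25 = 49)
-16*154 + w = -16*154 + 49 = -2464 + 49 = -2415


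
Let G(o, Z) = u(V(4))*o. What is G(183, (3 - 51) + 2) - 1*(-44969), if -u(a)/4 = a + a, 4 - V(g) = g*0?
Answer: 39113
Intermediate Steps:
V(g) = 4 (V(g) = 4 - g*0 = 4 - 1*0 = 4 + 0 = 4)
u(a) = -8*a (u(a) = -4*(a + a) = -8*a)
G(o, Z) = -32*o (G(o, Z) = (-8*4)*o = -32*o)
G(183, (3 - 51) + 2) - 1*(-44969) = -32*183 - 1*(-44969) = -5856 + 44969 = 39113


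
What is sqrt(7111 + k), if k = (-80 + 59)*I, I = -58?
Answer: sqrt(8329) ≈ 91.263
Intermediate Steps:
k = 1218 (k = (-80 + 59)*(-58) = -21*(-58) = 1218)
sqrt(7111 + k) = sqrt(7111 + 1218) = sqrt(8329)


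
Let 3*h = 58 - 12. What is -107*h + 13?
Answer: -4883/3 ≈ -1627.7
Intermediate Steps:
h = 46/3 (h = (58 - 12)/3 = (1/3)*46 = 46/3 ≈ 15.333)
-107*h + 13 = -107*46/3 + 13 = -4922/3 + 13 = -4883/3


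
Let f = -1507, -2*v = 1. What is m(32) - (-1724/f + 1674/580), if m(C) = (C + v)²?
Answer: 863763397/874060 ≈ 988.22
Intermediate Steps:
v = -½ (v = -½*1 = -½ ≈ -0.50000)
m(C) = (-½ + C)² (m(C) = (C - ½)² = (-½ + C)²)
m(32) - (-1724/f + 1674/580) = (-1 + 2*32)²/4 - (-1724/(-1507) + 1674/580) = (-1 + 64)²/4 - (-1724*(-1/1507) + 1674*(1/580)) = (¼)*63² - (1724/1507 + 837/290) = (¼)*3969 - 1*1761319/437030 = 3969/4 - 1761319/437030 = 863763397/874060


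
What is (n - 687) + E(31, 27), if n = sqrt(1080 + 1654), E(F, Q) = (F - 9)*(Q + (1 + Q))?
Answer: 523 + sqrt(2734) ≈ 575.29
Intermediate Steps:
E(F, Q) = (1 + 2*Q)*(-9 + F) (E(F, Q) = (-9 + F)*(1 + 2*Q) = (1 + 2*Q)*(-9 + F))
n = sqrt(2734) ≈ 52.288
(n - 687) + E(31, 27) = (sqrt(2734) - 687) + (-9 + 31 - 18*27 + 2*31*27) = (-687 + sqrt(2734)) + (-9 + 31 - 486 + 1674) = (-687 + sqrt(2734)) + 1210 = 523 + sqrt(2734)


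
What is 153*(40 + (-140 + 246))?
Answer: 22338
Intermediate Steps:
153*(40 + (-140 + 246)) = 153*(40 + 106) = 153*146 = 22338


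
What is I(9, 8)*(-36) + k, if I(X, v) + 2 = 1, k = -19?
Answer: 17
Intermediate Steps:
I(X, v) = -1 (I(X, v) = -2 + 1 = -1)
I(9, 8)*(-36) + k = -1*(-36) - 19 = 36 - 19 = 17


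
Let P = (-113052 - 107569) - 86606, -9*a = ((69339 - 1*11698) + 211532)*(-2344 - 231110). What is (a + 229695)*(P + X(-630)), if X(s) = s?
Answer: -2149580059935781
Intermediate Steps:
a = 20946504514/3 (a = -((69339 - 1*11698) + 211532)*(-2344 - 231110)/9 = -((69339 - 11698) + 211532)*(-233454)/9 = -(57641 + 211532)*(-233454)/9 = -269173*(-233454)/9 = -1/9*(-62839513542) = 20946504514/3 ≈ 6.9822e+9)
P = -307227 (P = -220621 - 86606 = -307227)
(a + 229695)*(P + X(-630)) = (20946504514/3 + 229695)*(-307227 - 630) = (20947193599/3)*(-307857) = -2149580059935781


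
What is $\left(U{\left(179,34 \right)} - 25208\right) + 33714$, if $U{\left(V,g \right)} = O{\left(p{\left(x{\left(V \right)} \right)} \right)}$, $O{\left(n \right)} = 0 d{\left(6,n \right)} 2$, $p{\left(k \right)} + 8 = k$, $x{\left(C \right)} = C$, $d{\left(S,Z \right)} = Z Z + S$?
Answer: $8506$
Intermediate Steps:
$d{\left(S,Z \right)} = S + Z^{2}$ ($d{\left(S,Z \right)} = Z^{2} + S = S + Z^{2}$)
$p{\left(k \right)} = -8 + k$
$O{\left(n \right)} = 0$ ($O{\left(n \right)} = 0 \left(6 + n^{2}\right) 2 = 0 \cdot 2 = 0$)
$U{\left(V,g \right)} = 0$
$\left(U{\left(179,34 \right)} - 25208\right) + 33714 = \left(0 - 25208\right) + 33714 = -25208 + 33714 = 8506$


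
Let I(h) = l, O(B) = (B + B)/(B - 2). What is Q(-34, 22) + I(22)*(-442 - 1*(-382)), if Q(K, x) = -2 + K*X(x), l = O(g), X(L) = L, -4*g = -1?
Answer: -5130/7 ≈ -732.86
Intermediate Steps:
g = ¼ (g = -¼*(-1) = ¼ ≈ 0.25000)
O(B) = 2*B/(-2 + B) (O(B) = (2*B)/(-2 + B) = 2*B/(-2 + B))
l = -2/7 (l = 2*(¼)/(-2 + ¼) = 2*(¼)/(-7/4) = 2*(¼)*(-4/7) = -2/7 ≈ -0.28571)
Q(K, x) = -2 + K*x
I(h) = -2/7
Q(-34, 22) + I(22)*(-442 - 1*(-382)) = (-2 - 34*22) - 2*(-442 - 1*(-382))/7 = (-2 - 748) - 2*(-442 + 382)/7 = -750 - 2/7*(-60) = -750 + 120/7 = -5130/7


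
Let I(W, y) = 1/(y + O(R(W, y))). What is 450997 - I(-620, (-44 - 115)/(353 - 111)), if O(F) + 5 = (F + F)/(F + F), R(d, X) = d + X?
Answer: 508273861/1127 ≈ 4.5100e+5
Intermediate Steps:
R(d, X) = X + d
O(F) = -4 (O(F) = -5 + (F + F)/(F + F) = -5 + (2*F)/((2*F)) = -5 + (2*F)*(1/(2*F)) = -5 + 1 = -4)
I(W, y) = 1/(-4 + y) (I(W, y) = 1/(y - 4) = 1/(-4 + y))
450997 - I(-620, (-44 - 115)/(353 - 111)) = 450997 - 1/(-4 + (-44 - 115)/(353 - 111)) = 450997 - 1/(-4 - 159/242) = 450997 - 1/(-1127/242) = 450997 - 1*(-242/1127) = 450997 + 242/1127 = 508273861/1127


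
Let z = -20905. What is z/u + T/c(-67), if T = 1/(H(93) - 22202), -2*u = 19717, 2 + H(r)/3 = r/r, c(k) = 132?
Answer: 122547598883/57791710020 ≈ 2.1205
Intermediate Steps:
H(r) = -3 (H(r) = -6 + 3*(r/r) = -6 + 3*1 = -6 + 3 = -3)
u = -19717/2 (u = -½*19717 = -19717/2 ≈ -9858.5)
T = -1/22205 (T = 1/(-3 - 22202) = 1/(-22205) = -1/22205 ≈ -4.5035e-5)
z/u + T/c(-67) = -20905/(-19717/2) - 1/22205/132 = -20905*(-2/19717) - 1/22205*1/132 = 41810/19717 - 1/2931060 = 122547598883/57791710020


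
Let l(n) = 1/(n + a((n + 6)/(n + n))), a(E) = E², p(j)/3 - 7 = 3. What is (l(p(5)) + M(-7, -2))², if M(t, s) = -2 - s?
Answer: 625/576081 ≈ 0.0010849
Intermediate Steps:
p(j) = 30 (p(j) = 21 + 3*3 = 21 + 9 = 30)
l(n) = 1/(n + (6 + n)²/(4*n²)) (l(n) = 1/(n + ((n + 6)/(n + n))²) = 1/(n + ((6 + n)/((2*n)))²) = 1/(n + ((6 + n)*(1/(2*n)))²) = 1/(n + ((6 + n)/(2*n))²) = 1/(n + (6 + n)²/(4*n²)))
(l(p(5)) + M(-7, -2))² = (4*30²/((6 + 30)² + 4*30³) + (-2 - 1*(-2)))² = (4*900/(36² + 4*27000) + (-2 + 2))² = (4*900/(1296 + 108000) + 0)² = (4*900/109296 + 0)² = (4*900*(1/109296) + 0)² = (25/759 + 0)² = (25/759)² = 625/576081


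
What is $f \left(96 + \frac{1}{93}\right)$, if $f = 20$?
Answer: $\frac{178580}{93} \approx 1920.2$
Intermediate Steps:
$f \left(96 + \frac{1}{93}\right) = 20 \left(96 + \frac{1}{93}\right) = 20 \cdot \frac{8929}{93} = \frac{178580}{93}$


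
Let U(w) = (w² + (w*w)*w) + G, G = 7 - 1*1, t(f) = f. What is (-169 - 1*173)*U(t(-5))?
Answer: 32148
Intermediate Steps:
G = 6 (G = 7 - 1 = 6)
U(w) = 6 + w² + w³ (U(w) = (w² + (w*w)*w) + 6 = (w² + w²*w) + 6 = (w² + w³) + 6 = 6 + w² + w³)
(-169 - 1*173)*U(t(-5)) = (-169 - 1*173)*(6 + (-5)² + (-5)³) = (-169 - 173)*(6 + 25 - 125) = -342*(-94) = 32148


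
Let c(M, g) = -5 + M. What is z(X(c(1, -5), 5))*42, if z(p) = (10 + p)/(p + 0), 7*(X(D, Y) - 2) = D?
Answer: 336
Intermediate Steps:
X(D, Y) = 2 + D/7
z(p) = (10 + p)/p
z(X(c(1, -5), 5))*42 = ((10 + (2 + (-5 + 1)/7))/(2 + (-5 + 1)/7))*42 = ((10 + (2 + (⅐)*(-4)))/(2 + (⅐)*(-4)))*42 = ((10 + (2 - 4/7))/(2 - 4/7))*42 = ((10 + 10/7)/(10/7))*42 = ((7/10)*(80/7))*42 = 8*42 = 336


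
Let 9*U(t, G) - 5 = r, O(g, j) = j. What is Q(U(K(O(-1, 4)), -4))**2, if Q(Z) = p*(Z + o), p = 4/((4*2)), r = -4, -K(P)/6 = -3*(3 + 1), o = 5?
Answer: 529/81 ≈ 6.5309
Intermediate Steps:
K(P) = 72 (K(P) = -(-18)*(3 + 1) = -(-18)*4 = -6*(-12) = 72)
U(t, G) = 1/9 (U(t, G) = 5/9 + (1/9)*(-4) = 5/9 - 4/9 = 1/9)
p = 1/2 (p = 4/8 = 4*(1/8) = 1/2 ≈ 0.50000)
Q(Z) = 5/2 + Z/2 (Q(Z) = (Z + 5)/2 = (5 + Z)/2 = 5/2 + Z/2)
Q(U(K(O(-1, 4)), -4))**2 = (5/2 + (1/2)*(1/9))**2 = (5/2 + 1/18)**2 = (23/9)**2 = 529/81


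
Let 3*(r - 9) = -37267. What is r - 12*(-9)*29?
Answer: -27844/3 ≈ -9281.3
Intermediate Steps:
r = -37240/3 (r = 9 + (⅓)*(-37267) = 9 - 37267/3 = -37240/3 ≈ -12413.)
r - 12*(-9)*29 = -37240/3 - 12*(-9)*29 = -37240/3 + 108*29 = -37240/3 + 3132 = -27844/3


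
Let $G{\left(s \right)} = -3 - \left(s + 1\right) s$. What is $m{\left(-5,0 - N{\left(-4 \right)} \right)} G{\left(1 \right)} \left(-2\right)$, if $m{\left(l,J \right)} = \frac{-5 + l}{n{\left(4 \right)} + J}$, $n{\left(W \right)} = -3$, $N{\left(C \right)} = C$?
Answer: $-100$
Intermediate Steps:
$G{\left(s \right)} = -3 - s \left(1 + s\right)$ ($G{\left(s \right)} = -3 - \left(1 + s\right) s = -3 - s \left(1 + s\right)$)
$m{\left(l,J \right)} = \frac{-5 + l}{-3 + J}$
$m{\left(-5,0 - N{\left(-4 \right)} \right)} G{\left(1 \right)} \left(-2\right) = \frac{-5 - 5}{-3 + \left(0 - -4\right)} \left(-3 - 1 - 1^{2}\right) \left(-2\right) = \frac{1}{-3 + \left(0 + 4\right)} \left(-10\right) \left(-3 - 1 - 1\right) \left(-2\right) = \frac{1}{-3 + 4} \left(-10\right) \left(-3 - 1 - 1\right) \left(-2\right) = 1^{-1} \left(-10\right) \left(-5\right) \left(-2\right) = 1 \left(-10\right) \left(-5\right) \left(-2\right) = \left(-10\right) \left(-5\right) \left(-2\right) = 50 \left(-2\right) = -100$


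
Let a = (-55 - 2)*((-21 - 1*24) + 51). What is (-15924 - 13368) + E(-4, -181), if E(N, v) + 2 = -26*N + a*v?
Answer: 32712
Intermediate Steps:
a = -342 (a = -57*((-21 - 24) + 51) = -57*(-45 + 51) = -57*6 = -342)
E(N, v) = -2 - 342*v - 26*N (E(N, v) = -2 + (-26*N - 342*v) = -2 + (-342*v - 26*N) = -2 - 342*v - 26*N)
(-15924 - 13368) + E(-4, -181) = (-15924 - 13368) + (-2 - 342*(-181) - 26*(-4)) = -29292 + (-2 + 61902 + 104) = -29292 + 62004 = 32712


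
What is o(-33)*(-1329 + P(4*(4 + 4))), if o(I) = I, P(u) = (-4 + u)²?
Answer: 17985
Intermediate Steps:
o(-33)*(-1329 + P(4*(4 + 4))) = -33*(-1329 + (-4 + 4*(4 + 4))²) = -33*(-1329 + (-4 + 4*8)²) = -33*(-1329 + (-4 + 32)²) = -33*(-1329 + 28²) = -33*(-1329 + 784) = -33*(-545) = 17985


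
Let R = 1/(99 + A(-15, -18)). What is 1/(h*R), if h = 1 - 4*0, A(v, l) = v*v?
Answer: 324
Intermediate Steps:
A(v, l) = v²
R = 1/324 (R = 1/(99 + (-15)²) = 1/(99 + 225) = 1/324 ≈ 0.0030864)
h = 1 (h = 1 + 0 = 1)
1/(h*R) = 1/(1*(1/324)) = 1/(1/324) = 324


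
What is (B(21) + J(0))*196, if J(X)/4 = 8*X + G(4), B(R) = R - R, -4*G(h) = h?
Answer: -784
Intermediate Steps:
G(h) = -h/4
B(R) = 0
J(X) = -4 + 32*X (J(X) = 4*(8*X - 1/4*4) = 4*(8*X - 1) = 4*(-1 + 8*X) = -4 + 32*X)
(B(21) + J(0))*196 = (0 + (-4 + 32*0))*196 = (0 + (-4 + 0))*196 = (0 - 4)*196 = -4*196 = -784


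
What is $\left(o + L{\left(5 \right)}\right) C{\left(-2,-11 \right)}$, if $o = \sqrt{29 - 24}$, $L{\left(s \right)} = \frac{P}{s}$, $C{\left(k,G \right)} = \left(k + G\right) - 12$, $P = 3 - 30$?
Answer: $135 - 25 \sqrt{5} \approx 79.098$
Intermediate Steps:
$P = -27$ ($P = 3 - 30 = -27$)
$C{\left(k,G \right)} = -12 + G + k$ ($C{\left(k,G \right)} = \left(G + k\right) - 12 = -12 + G + k$)
$L{\left(s \right)} = - \frac{27}{s}$
$o = \sqrt{5} \approx 2.2361$
$\left(o + L{\left(5 \right)}\right) C{\left(-2,-11 \right)} = \left(\sqrt{5} - \frac{27}{5}\right) \left(-12 - 11 - 2\right) = \left(\sqrt{5} - \frac{27}{5}\right) \left(-25\right) = \left(- \frac{27}{5} + \sqrt{5}\right) \left(-25\right) = 135 - 25 \sqrt{5}$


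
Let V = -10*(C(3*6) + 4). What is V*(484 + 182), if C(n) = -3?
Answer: -6660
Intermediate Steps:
V = -10 (V = -10*(-3 + 4) = -10*1 = -10)
V*(484 + 182) = -10*(484 + 182) = -10*666 = -6660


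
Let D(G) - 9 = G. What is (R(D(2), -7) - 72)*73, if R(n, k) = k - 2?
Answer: -5913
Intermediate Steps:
D(G) = 9 + G
R(n, k) = -2 + k
(R(D(2), -7) - 72)*73 = ((-2 - 7) - 72)*73 = (-9 - 72)*73 = -81*73 = -5913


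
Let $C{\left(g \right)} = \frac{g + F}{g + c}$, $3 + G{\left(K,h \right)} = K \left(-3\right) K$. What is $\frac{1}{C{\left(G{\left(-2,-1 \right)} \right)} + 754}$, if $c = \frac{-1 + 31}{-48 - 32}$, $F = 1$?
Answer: $\frac{123}{92854} \approx 0.0013247$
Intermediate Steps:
$c = - \frac{3}{8}$ ($c = \frac{30}{-80} = 30 \left(- \frac{1}{80}\right) = - \frac{3}{8} \approx -0.375$)
$G{\left(K,h \right)} = -3 - 3 K^{2}$ ($G{\left(K,h \right)} = -3 + K \left(-3\right) K = -3 + - 3 K K = -3 - 3 K^{2}$)
$C{\left(g \right)} = \frac{1 + g}{- \frac{3}{8} + g}$ ($C{\left(g \right)} = \frac{g + 1}{g - \frac{3}{8}} = \frac{1 + g}{- \frac{3}{8} + g}$)
$\frac{1}{C{\left(G{\left(-2,-1 \right)} \right)} + 754} = \frac{1}{\frac{8 \left(1 - \left(3 + 3 \left(-2\right)^{2}\right)\right)}{-3 + 8 \left(-3 - 3 \left(-2\right)^{2}\right)} + 754} = \frac{1}{\frac{8 \left(1 - 15\right)}{-3 + 8 \left(-3 - 12\right)} + 754} = \frac{1}{\frac{8 \left(1 - 15\right)}{-3 + 8 \left(-15\right)} + 754} = \frac{1}{8 \frac{1}{-3 - 120} \left(-14\right) + 754} = \frac{1}{8 \frac{1}{-123} \left(-14\right) + 754} = \frac{1}{8 \left(- \frac{1}{123}\right) \left(-14\right) + 754} = \frac{1}{\frac{112}{123} + 754} = \frac{1}{\frac{92854}{123}} = \frac{123}{92854}$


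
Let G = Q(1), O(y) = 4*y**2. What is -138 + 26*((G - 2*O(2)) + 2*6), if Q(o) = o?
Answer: -632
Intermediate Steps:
G = 1
-138 + 26*((G - 2*O(2)) + 2*6) = -138 + 26*((1 - 8*2**2) + 2*6) = -138 + 26*((1 - 8*4) + 12) = -138 + 26*((1 - 2*16) + 12) = -138 + 26*((1 - 32) + 12) = -138 + 26*(-31 + 12) = -138 + 26*(-19) = -138 - 494 = -632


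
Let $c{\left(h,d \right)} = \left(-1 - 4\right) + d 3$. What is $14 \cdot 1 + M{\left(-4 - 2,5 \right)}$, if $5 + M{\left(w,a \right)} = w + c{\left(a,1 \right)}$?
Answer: $1$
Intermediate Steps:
$c{\left(h,d \right)} = -5 + 3 d$ ($c{\left(h,d \right)} = \left(-1 - 4\right) + 3 d = -5 + 3 d$)
$M{\left(w,a \right)} = -7 + w$ ($M{\left(w,a \right)} = -5 + \left(w + \left(-5 + 3 \cdot 1\right)\right) = -5 + \left(w + \left(-5 + 3\right)\right) = -5 + \left(w - 2\right) = -5 + \left(-2 + w\right) = -7 + w$)
$14 \cdot 1 + M{\left(-4 - 2,5 \right)} = 14 \cdot 1 - 13 = 14 - 13 = 1$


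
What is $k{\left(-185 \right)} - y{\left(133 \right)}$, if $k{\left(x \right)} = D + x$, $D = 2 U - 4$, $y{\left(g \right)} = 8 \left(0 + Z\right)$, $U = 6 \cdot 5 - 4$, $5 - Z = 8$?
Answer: $-113$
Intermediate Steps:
$Z = -3$ ($Z = 5 - 8 = -3$)
$U = 26$ ($U = 30 - 4 = 26$)
$y{\left(g \right)} = -24$ ($y{\left(g \right)} = 8 \left(0 - 3\right) = 8 \left(-3\right) = -24$)
$D = 48$ ($D = 2 \cdot 26 - 4 = 52 - 4 = 48$)
$k{\left(x \right)} = 48 + x$
$k{\left(-185 \right)} - y{\left(133 \right)} = \left(48 - 185\right) - -24 = -137 + 24 = -113$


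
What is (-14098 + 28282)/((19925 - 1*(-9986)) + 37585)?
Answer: 1773/8437 ≈ 0.21015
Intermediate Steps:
(-14098 + 28282)/((19925 - 1*(-9986)) + 37585) = 14184/((19925 + 9986) + 37585) = 14184/(29911 + 37585) = 14184/67496 = 14184*(1/67496) = 1773/8437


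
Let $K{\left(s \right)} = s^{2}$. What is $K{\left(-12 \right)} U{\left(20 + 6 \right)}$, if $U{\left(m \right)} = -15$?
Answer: $-2160$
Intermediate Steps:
$K{\left(-12 \right)} U{\left(20 + 6 \right)} = \left(-12\right)^{2} \left(-15\right) = 144 \left(-15\right) = -2160$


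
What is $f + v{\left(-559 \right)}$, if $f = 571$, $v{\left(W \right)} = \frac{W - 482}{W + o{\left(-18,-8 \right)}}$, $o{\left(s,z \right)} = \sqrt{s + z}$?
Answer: $\frac{4590344}{8013} + \frac{347 i \sqrt{26}}{104169} \approx 572.86 + 0.016985 i$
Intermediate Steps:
$v{\left(W \right)} = \frac{-482 + W}{W + i \sqrt{26}}$ ($v{\left(W \right)} = \frac{W - 482}{W + \sqrt{-18 - 8}} = \frac{-482 + W}{W + \sqrt{-26}} = \frac{-482 + W}{W + i \sqrt{26}}$)
$f + v{\left(-559 \right)} = 571 + \frac{-482 - 559}{-559 + i \sqrt{26}} = 571 + \frac{1}{-559 + i \sqrt{26}} \left(-1041\right) = 571 - \frac{1041}{-559 + i \sqrt{26}}$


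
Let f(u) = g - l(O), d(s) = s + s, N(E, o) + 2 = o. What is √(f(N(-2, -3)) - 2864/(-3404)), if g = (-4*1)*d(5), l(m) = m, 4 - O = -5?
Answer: I*√34876533/851 ≈ 6.9396*I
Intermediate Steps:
N(E, o) = -2 + o
O = 9 (O = 4 - 1*(-5) = 4 + 5 = 9)
d(s) = 2*s
g = -40 (g = (-4*1)*(2*5) = -4*10 = -40)
f(u) = -49 (f(u) = -40 - 1*9 = -40 - 9 = -49)
√(f(N(-2, -3)) - 2864/(-3404)) = √(-49 - 2864/(-3404)) = √(-49 - 2864*(-1/3404)) = √(-49 + 716/851) = √(-40983/851) = I*√34876533/851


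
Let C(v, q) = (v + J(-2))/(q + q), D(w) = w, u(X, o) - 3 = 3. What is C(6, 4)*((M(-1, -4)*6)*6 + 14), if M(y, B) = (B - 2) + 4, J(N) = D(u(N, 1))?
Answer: -87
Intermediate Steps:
u(X, o) = 6 (u(X, o) = 3 + 3 = 6)
J(N) = 6
M(y, B) = 2 + B (M(y, B) = (-2 + B) + 4 = 2 + B)
C(v, q) = (6 + v)/(2*q) (C(v, q) = (v + 6)/(q + q) = (6 + v)/((2*q)) = (6 + v)*(1/(2*q)) = (6 + v)/(2*q))
C(6, 4)*((M(-1, -4)*6)*6 + 14) = ((1/2)*(6 + 6)/4)*(((2 - 4)*6)*6 + 14) = ((1/2)*(1/4)*12)*(-2*6*6 + 14) = 3*(-12*6 + 14)/2 = 3*(-72 + 14)/2 = (3/2)*(-58) = -87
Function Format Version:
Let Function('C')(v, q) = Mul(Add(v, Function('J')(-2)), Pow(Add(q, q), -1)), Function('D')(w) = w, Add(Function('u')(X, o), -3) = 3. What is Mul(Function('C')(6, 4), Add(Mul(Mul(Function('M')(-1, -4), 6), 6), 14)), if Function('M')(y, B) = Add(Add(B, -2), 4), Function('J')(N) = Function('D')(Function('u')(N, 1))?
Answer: -87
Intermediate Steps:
Function('u')(X, o) = 6 (Function('u')(X, o) = Add(3, 3) = 6)
Function('J')(N) = 6
Function('M')(y, B) = Add(2, B) (Function('M')(y, B) = Add(Add(-2, B), 4) = Add(2, B))
Function('C')(v, q) = Mul(Rational(1, 2), Pow(q, -1), Add(6, v)) (Function('C')(v, q) = Mul(Add(v, 6), Pow(Add(q, q), -1)) = Mul(Add(6, v), Pow(Mul(2, q), -1)) = Mul(Add(6, v), Mul(Rational(1, 2), Pow(q, -1))) = Mul(Rational(1, 2), Pow(q, -1), Add(6, v)))
Mul(Function('C')(6, 4), Add(Mul(Mul(Function('M')(-1, -4), 6), 6), 14)) = Mul(Mul(Rational(1, 2), Pow(4, -1), Add(6, 6)), Add(Mul(Mul(Add(2, -4), 6), 6), 14)) = Mul(Mul(Rational(1, 2), Rational(1, 4), 12), Add(Mul(Mul(-2, 6), 6), 14)) = Mul(Rational(3, 2), Add(Mul(-12, 6), 14)) = Mul(Rational(3, 2), Add(-72, 14)) = Mul(Rational(3, 2), -58) = -87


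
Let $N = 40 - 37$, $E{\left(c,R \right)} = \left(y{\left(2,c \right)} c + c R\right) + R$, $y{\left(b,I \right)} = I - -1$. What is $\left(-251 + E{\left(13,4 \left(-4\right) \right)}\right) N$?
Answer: $-879$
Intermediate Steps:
$y{\left(b,I \right)} = 1 + I$ ($y{\left(b,I \right)} = I + 1 = 1 + I$)
$E{\left(c,R \right)} = R + R c + c \left(1 + c\right)$ ($E{\left(c,R \right)} = \left(\left(1 + c\right) c + c R\right) + R = \left(c \left(1 + c\right) + R c\right) + R = \left(R c + c \left(1 + c\right)\right) + R = R + R c + c \left(1 + c\right)$)
$N = 3$ ($N = 40 - 37 = 3$)
$\left(-251 + E{\left(13,4 \left(-4\right) \right)}\right) N = \left(-251 + \left(4 \left(-4\right) + 4 \left(-4\right) 13 + 13 \left(1 + 13\right)\right)\right) 3 = \left(-251 - 42\right) 3 = \left(-293\right) 3 = -879$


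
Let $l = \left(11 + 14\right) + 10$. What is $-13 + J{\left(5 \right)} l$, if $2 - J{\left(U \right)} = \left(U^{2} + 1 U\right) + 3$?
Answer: $-1098$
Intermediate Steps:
$l = 35$ ($l = 25 + 10 = 35$)
$J{\left(U \right)} = -1 - U - U^{2}$ ($J{\left(U \right)} = 2 - \left(\left(U^{2} + 1 U\right) + 3\right) = 2 - \left(\left(U^{2} + U\right) + 3\right) = 2 - \left(\left(U + U^{2}\right) + 3\right) = 2 - \left(3 + U + U^{2}\right) = -1 - U - U^{2}$)
$-13 + J{\left(5 \right)} l = -13 + \left(-1 - 5 - 5^{2}\right) 35 = -13 + \left(-1 - 5 - 25\right) 35 = -13 - 1085 = -1098$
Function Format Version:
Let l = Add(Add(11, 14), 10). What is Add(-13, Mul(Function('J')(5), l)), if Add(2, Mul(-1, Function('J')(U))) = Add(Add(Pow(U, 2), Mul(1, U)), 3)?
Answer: -1098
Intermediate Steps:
l = 35 (l = Add(25, 10) = 35)
Function('J')(U) = Add(-1, Mul(-1, U), Mul(-1, Pow(U, 2))) (Function('J')(U) = Add(2, Mul(-1, Add(Add(Pow(U, 2), Mul(1, U)), 3))) = Add(2, Mul(-1, Add(Add(Pow(U, 2), U), 3))) = Add(2, Mul(-1, Add(Add(U, Pow(U, 2)), 3))) = Add(2, Mul(-1, Add(3, U, Pow(U, 2)))) = Add(2, Add(-3, Mul(-1, U), Mul(-1, Pow(U, 2)))) = Add(-1, Mul(-1, U), Mul(-1, Pow(U, 2))))
Add(-13, Mul(Function('J')(5), l)) = Add(-13, Mul(Add(-1, Mul(-1, 5), Mul(-1, Pow(5, 2))), 35)) = Add(-13, Mul(Add(-1, -5, Mul(-1, 25)), 35)) = Add(-13, Mul(Add(-1, -5, -25), 35)) = Add(-13, Mul(-31, 35)) = Add(-13, -1085) = -1098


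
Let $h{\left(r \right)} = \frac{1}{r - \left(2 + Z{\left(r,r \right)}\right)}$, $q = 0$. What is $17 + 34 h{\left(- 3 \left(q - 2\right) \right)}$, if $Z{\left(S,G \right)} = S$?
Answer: $0$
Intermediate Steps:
$h{\left(r \right)} = - \frac{1}{2}$ ($h{\left(r \right)} = \frac{1}{r - \left(2 + r\right)} = \frac{1}{-2} = - \frac{1}{2}$)
$17 + 34 h{\left(- 3 \left(q - 2\right) \right)} = 17 + 34 \left(- \frac{1}{2}\right) = 17 - 17 = 0$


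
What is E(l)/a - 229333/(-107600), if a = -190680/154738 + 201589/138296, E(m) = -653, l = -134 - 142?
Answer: -751246480058370767/259488020227600 ≈ -2895.1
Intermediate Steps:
l = -276
a = 2411598701/10699823224 (a = -190680*1/154738 + 201589*(1/138296) = -95340/77369 + 201589/138296 = 2411598701/10699823224 ≈ 0.22539)
E(l)/a - 229333/(-107600) = -653/2411598701/10699823224 - 229333/(-107600) = -653*10699823224/2411598701 - 229333*(-1/107600) = -6986984565272/2411598701 + 229333/107600 = -751246480058370767/259488020227600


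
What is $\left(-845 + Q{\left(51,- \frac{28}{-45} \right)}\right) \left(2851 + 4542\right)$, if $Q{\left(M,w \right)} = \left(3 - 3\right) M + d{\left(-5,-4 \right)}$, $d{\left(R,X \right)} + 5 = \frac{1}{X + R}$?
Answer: $- \frac{56563843}{9} \approx -6.2849 \cdot 10^{6}$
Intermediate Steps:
$d{\left(R,X \right)} = -5 + \frac{1}{R + X}$ ($d{\left(R,X \right)} = -5 + \frac{1}{X + R} = -5 + \frac{1}{R + X}$)
$Q{\left(M,w \right)} = - \frac{46}{9}$ ($Q{\left(M,w \right)} = \left(3 - 3\right) M + \frac{1 - -25 - -20}{-5 - 4} = \left(3 - 3\right) M + \frac{1 + 25 + 20}{-9} = 0 M - \frac{46}{9} = 0 - \frac{46}{9} = - \frac{46}{9}$)
$\left(-845 + Q{\left(51,- \frac{28}{-45} \right)}\right) \left(2851 + 4542\right) = \left(-845 - \frac{46}{9}\right) \left(2851 + 4542\right) = \left(- \frac{7651}{9}\right) 7393 = - \frac{56563843}{9}$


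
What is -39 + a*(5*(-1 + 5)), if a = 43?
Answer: 821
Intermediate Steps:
-39 + a*(5*(-1 + 5)) = -39 + 43*(5*(-1 + 5)) = -39 + 43*(5*4) = -39 + 43*20 = -39 + 860 = 821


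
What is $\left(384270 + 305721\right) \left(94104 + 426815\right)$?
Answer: $359429421729$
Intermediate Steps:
$\left(384270 + 305721\right) \left(94104 + 426815\right) = 689991 \cdot 520919 = 359429421729$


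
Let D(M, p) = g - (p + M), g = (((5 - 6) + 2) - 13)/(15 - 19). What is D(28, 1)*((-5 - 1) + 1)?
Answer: 130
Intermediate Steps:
g = 3 (g = ((-1 + 2) - 13)/(-4) = (1 - 13)*(-¼) = -12*(-¼) = 3)
D(M, p) = 3 - M - p (D(M, p) = 3 - (p + M) = 3 - (M + p) = 3 + (-M - p) = 3 - M - p)
D(28, 1)*((-5 - 1) + 1) = (3 - 1*28 - 1*1)*((-5 - 1) + 1) = (3 - 28 - 1)*(-6 + 1) = -26*(-5) = 130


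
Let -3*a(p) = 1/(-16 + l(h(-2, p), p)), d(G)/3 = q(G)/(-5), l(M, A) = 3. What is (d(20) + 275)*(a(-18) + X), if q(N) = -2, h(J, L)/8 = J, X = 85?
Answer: 4579396/195 ≈ 23484.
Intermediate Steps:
h(J, L) = 8*J
d(G) = 6/5 (d(G) = 3*(-2/(-5)) = 3*(-2*(-⅕)) = 3*(⅖) = 6/5)
a(p) = 1/39 (a(p) = -1/(3*(-16 + 3)) = -⅓/(-13) = -⅓*(-1/13) = 1/39)
(d(20) + 275)*(a(-18) + X) = (6/5 + 275)*(1/39 + 85) = (1381/5)*(3316/39) = 4579396/195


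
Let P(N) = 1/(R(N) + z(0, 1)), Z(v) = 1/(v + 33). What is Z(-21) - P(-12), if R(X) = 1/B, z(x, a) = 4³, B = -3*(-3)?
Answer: 469/6924 ≈ 0.067735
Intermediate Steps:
Z(v) = 1/(33 + v)
B = 9
z(x, a) = 64
R(X) = ⅑ (R(X) = 1/9 = ⅑)
P(N) = 9/577 (P(N) = 1/(⅑ + 64) = 1/(577/9) = 9/577)
Z(-21) - P(-12) = 1/(33 - 21) - 1*9/577 = 1/12 - 9/577 = 469/6924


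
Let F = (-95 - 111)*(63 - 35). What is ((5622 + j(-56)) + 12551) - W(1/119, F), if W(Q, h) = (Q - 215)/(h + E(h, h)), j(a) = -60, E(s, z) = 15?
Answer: 12400261007/684607 ≈ 18113.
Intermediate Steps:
F = -5768 (F = -206*28 = -5768)
W(Q, h) = (-215 + Q)/(15 + h) (W(Q, h) = (Q - 215)/(h + 15) = (-215 + Q)/(15 + h))
((5622 + j(-56)) + 12551) - W(1/119, F) = ((5622 - 60) + 12551) - (-215 + 1/119)/(15 - 5768) = (5562 + 12551) - (-215 + 1/119)/(-5753) = 18113 - (-1)*(-25584)/(5753*119) = 18113 - 1*25584/684607 = 18113 - 25584/684607 = 12400261007/684607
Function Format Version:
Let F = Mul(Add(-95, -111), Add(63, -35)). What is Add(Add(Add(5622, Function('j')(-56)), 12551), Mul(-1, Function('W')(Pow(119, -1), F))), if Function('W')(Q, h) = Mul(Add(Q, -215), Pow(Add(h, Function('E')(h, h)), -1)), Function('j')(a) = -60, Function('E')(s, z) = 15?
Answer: Rational(12400261007, 684607) ≈ 18113.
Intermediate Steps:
F = -5768 (F = Mul(-206, 28) = -5768)
Function('W')(Q, h) = Mul(Pow(Add(15, h), -1), Add(-215, Q)) (Function('W')(Q, h) = Mul(Add(Q, -215), Pow(Add(h, 15), -1)) = Mul(Add(-215, Q), Pow(Add(15, h), -1)) = Mul(Pow(Add(15, h), -1), Add(-215, Q)))
Add(Add(Add(5622, Function('j')(-56)), 12551), Mul(-1, Function('W')(Pow(119, -1), F))) = Add(Add(Add(5622, -60), 12551), Mul(-1, Mul(Pow(Add(15, -5768), -1), Add(-215, Pow(119, -1))))) = Add(Add(5562, 12551), Mul(-1, Mul(Pow(-5753, -1), Add(-215, Rational(1, 119))))) = Add(18113, Mul(-1, Mul(Rational(-1, 5753), Rational(-25584, 119)))) = Add(18113, Mul(-1, Rational(25584, 684607))) = Add(18113, Rational(-25584, 684607)) = Rational(12400261007, 684607)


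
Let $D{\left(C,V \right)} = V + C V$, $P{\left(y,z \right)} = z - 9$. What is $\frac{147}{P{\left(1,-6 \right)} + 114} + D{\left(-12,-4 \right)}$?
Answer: $\frac{1501}{33} \approx 45.485$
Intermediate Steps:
$P{\left(y,z \right)} = -9 + z$
$\frac{147}{P{\left(1,-6 \right)} + 114} + D{\left(-12,-4 \right)} = \frac{147}{\left(-9 - 6\right) + 114} - 4 \left(1 - 12\right) = \frac{147}{-15 + 114} - -44 = \frac{147}{99} + 44 = 147 \cdot \frac{1}{99} + 44 = \frac{49}{33} + 44 = \frac{1501}{33}$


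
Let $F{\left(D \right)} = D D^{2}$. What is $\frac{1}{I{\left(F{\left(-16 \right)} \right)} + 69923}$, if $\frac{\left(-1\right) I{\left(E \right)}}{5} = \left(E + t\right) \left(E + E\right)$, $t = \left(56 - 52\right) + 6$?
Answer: $- \frac{1}{167292637} \approx -5.9775 \cdot 10^{-9}$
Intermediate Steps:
$F{\left(D \right)} = D^{3}$
$t = 10$ ($t = 4 + 6 = 10$)
$I{\left(E \right)} = - 10 E \left(10 + E\right)$ ($I{\left(E \right)} = - 5 \left(E + 10\right) \left(E + E\right) = - 5 \left(10 + E\right) 2 E = - 5 \cdot 2 E \left(10 + E\right) = - 10 E \left(10 + E\right)$)
$\frac{1}{I{\left(F{\left(-16 \right)} \right)} + 69923} = \frac{1}{- 10 \left(-16\right)^{3} \left(10 + \left(-16\right)^{3}\right) + 69923} = \frac{1}{\left(-10\right) \left(-4096\right) \left(10 - 4096\right) + 69923} = \frac{1}{\left(-10\right) \left(-4096\right) \left(-4086\right) + 69923} = \frac{1}{-167362560 + 69923} = \frac{1}{-167292637} = - \frac{1}{167292637}$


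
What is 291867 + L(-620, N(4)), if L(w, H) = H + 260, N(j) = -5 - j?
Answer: 292118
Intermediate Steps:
L(w, H) = 260 + H
291867 + L(-620, N(4)) = 291867 + (260 + (-5 - 1*4)) = 291867 + (260 + (-5 - 4)) = 291867 + (260 - 9) = 291867 + 251 = 292118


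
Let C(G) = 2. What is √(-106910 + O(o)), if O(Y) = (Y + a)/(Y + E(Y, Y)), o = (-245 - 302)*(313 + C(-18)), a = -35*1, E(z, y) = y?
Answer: 14*I*√1468849801/1641 ≈ 326.97*I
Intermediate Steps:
a = -35
o = -172305 (o = (-245 - 302)*(313 + 2) = -547*315 = -172305)
O(Y) = (-35 + Y)/(2*Y) (O(Y) = (Y - 35)/(Y + Y) = (-35 + Y)/((2*Y)) = (-35 + Y)*(1/(2*Y)) = (-35 + Y)/(2*Y))
√(-106910 + O(o)) = √(-106910 + (½)*(-35 - 172305)/(-172305)) = √(-106910 + (½)*(-1/172305)*(-172340)) = √(-106910 + 2462/4923) = √(-526315468/4923) = 14*I*√1468849801/1641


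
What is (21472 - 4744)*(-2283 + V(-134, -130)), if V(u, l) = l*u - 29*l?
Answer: 316276296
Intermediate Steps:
V(u, l) = -29*l + l*u
(21472 - 4744)*(-2283 + V(-134, -130)) = (21472 - 4744)*(-2283 - 130*(-29 - 134)) = 16728*(-2283 - 130*(-163)) = 16728*(-2283 + 21190) = 16728*18907 = 316276296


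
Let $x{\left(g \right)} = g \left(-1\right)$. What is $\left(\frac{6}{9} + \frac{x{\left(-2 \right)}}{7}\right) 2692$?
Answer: $\frac{53840}{21} \approx 2563.8$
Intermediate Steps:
$x{\left(g \right)} = - g$
$\left(\frac{6}{9} + \frac{x{\left(-2 \right)}}{7}\right) 2692 = \left(\frac{6}{9} + \frac{\left(-1\right) \left(-2\right)}{7}\right) 2692 = \left(6 \cdot \frac{1}{9} + 2 \cdot \frac{1}{7}\right) 2692 = \left(\frac{2}{3} + \frac{2}{7}\right) 2692 = \frac{20}{21} \cdot 2692 = \frac{53840}{21}$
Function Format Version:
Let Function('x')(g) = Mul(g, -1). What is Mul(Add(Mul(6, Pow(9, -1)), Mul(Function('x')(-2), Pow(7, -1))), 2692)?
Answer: Rational(53840, 21) ≈ 2563.8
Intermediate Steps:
Function('x')(g) = Mul(-1, g)
Mul(Add(Mul(6, Pow(9, -1)), Mul(Function('x')(-2), Pow(7, -1))), 2692) = Mul(Add(Mul(6, Pow(9, -1)), Mul(Mul(-1, -2), Pow(7, -1))), 2692) = Mul(Add(Mul(6, Rational(1, 9)), Mul(2, Rational(1, 7))), 2692) = Mul(Add(Rational(2, 3), Rational(2, 7)), 2692) = Mul(Rational(20, 21), 2692) = Rational(53840, 21)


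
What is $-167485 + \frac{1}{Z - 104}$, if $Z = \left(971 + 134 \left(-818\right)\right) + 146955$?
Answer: $- \frac{6399601849}{38210} \approx -1.6749 \cdot 10^{5}$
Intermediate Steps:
$Z = 38314$ ($Z = \left(971 - 109612\right) + 146955 = -108641 + 146955 = 38314$)
$-167485 + \frac{1}{Z - 104} = -167485 + \frac{1}{38314 - 104} = -167485 + \frac{1}{38210} = - \frac{6399601849}{38210}$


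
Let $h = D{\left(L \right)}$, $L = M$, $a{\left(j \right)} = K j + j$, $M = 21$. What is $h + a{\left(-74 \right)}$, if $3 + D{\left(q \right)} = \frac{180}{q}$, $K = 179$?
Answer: $- \frac{93201}{7} \approx -13314.0$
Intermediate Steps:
$a{\left(j \right)} = 180 j$ ($a{\left(j \right)} = 179 j + j = 180 j$)
$L = 21$
$D{\left(q \right)} = -3 + \frac{180}{q}$
$h = \frac{39}{7}$ ($h = -3 + \frac{180}{21} = -3 + 180 \cdot \frac{1}{21} = -3 + \frac{60}{7} = \frac{39}{7} \approx 5.5714$)
$h + a{\left(-74 \right)} = \frac{39}{7} + 180 \left(-74\right) = \frac{39}{7} - 13320 = - \frac{93201}{7}$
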